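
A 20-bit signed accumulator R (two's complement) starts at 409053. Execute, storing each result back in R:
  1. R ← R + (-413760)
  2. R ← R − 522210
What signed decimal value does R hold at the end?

Start: R = 409053 = 01100011110111011101.
R = 409053 + (-413760) = -4707 = 11111110110110011101
R = -4707 − 522210 = -526917; wraps to 521659 = 01111111010110111011

521659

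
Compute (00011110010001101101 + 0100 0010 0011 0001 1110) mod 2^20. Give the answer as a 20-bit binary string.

  00011110010001101101
+ 01000010001100011110
= 01100000011110001011

01100000011110001011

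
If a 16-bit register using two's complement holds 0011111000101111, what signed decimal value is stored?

15919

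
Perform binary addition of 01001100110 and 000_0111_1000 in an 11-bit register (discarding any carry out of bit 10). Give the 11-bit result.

  01001100110
+ 00001111000
= 01011011110

01011011110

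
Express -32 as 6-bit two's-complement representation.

|-32| = 32 = 100000 in 6 bits.
Invert the bits: 011111. Add 1: 100000.
Check: 100000 reads as 32 − 64 = -32.

100000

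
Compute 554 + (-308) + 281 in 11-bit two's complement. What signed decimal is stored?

527

554 + (-308) = 246 (00011110110)
246 + 281 = 527 (01000001111)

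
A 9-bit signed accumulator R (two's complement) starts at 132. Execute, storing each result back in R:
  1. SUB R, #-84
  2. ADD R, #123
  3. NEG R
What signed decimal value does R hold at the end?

173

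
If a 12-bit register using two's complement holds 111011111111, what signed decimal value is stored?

-257

MSB is 1, so the value is negative.
Unsigned reading: 3839. Subtract 2^12 = 4096: 3839 − 4096 = -257.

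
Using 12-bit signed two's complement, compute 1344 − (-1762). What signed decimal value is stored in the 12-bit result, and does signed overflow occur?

1344 → 010101000000
-1762 → 100100011110
Subtract via negate-and-add: invert 100100011110 + 1 = 011011100010 (i.e. 1762).
  010101000000
+ 011011100010
= 110000100010
Result 110000100010: MSB = 1 → 3106 − 4096 = -990.
Both addends (after negating the subtrahend) are non-negative but the stored result is negative: signed overflow. The true value 1344 − (-1762) = 3106 lies outside [-2048, 2047].

-990; overflow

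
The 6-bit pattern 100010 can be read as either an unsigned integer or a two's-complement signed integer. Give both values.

Unsigned: 100010 = 34.
Signed: MSB=1 → 34 − 64 = -30.

unsigned = 34, signed = -30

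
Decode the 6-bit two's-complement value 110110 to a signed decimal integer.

-10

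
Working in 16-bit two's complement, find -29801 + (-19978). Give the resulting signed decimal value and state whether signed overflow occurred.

15757; overflow

-29801 → 1000101110010111
-19978 → 1011000111110110
  1000101110010111
+ 1011000111110110
= 0011110110001101  (discard carry-out 1)
Result 0011110110001101: MSB = 0 → value 15757.
Both addends are negative but the stored result is non-negative: signed overflow. The true value -29801 + (-19978) = -49779 lies outside [-32768, 32767].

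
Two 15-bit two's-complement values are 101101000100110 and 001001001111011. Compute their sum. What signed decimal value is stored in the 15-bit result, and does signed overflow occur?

101101000100110 = -9690 (signed)
001001001111011 = 4731 (signed)
  101101000100110
+ 001001001111011
= 110110010100001
Result 110110010100001: MSB = 1 → 27809 − 32768 = -4959.
Addends have opposite signs, so signed overflow cannot occur.

-4959; no overflow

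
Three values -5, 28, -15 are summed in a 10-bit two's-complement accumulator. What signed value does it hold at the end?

8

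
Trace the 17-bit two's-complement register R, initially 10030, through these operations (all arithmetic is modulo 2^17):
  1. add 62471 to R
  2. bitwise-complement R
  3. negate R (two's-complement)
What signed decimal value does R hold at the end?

-58570

Start: R = 10030 = 00010011100101110.
R = 10030 + 62471 = 72501; wraps to -58571 = 10001101100110101
R = NOT 10001101100110101 = 01110010011001010 = 58570
R = −(58570) = -58570 = 10001101100110110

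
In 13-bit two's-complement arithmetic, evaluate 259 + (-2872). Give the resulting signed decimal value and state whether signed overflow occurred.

-2613; no overflow

259 → 0000100000011
-2872 → 1010011001000
  0000100000011
+ 1010011001000
= 1010111001011
Result 1010111001011: MSB = 1 → 5579 − 8192 = -2613.
Addends have opposite signs, so signed overflow cannot occur.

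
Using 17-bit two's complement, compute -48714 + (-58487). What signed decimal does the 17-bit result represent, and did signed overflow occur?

23871; overflow

-48714 → 10100000110110110
-58487 → 10001101110001001
  10100000110110110
+ 10001101110001001
= 00101110100111111  (discard carry-out 1)
Result 00101110100111111: MSB = 0 → value 23871.
Both addends are negative but the stored result is non-negative: signed overflow. The true value -48714 + (-58487) = -107201 lies outside [-65536, 65535].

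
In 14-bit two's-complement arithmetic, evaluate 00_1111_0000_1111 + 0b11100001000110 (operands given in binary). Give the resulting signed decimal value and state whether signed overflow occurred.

00_1111_0000_1111 → 00111100001111 = 3855 (signed)
0b11100001000110 → 11100001000110 = -1978 (signed)
  00111100001111
+ 11100001000110
= 00011101010101  (discard carry-out 1)
Result 00011101010101: MSB = 0 → value 1877.
Addends have opposite signs, so signed overflow cannot occur.

1877; no overflow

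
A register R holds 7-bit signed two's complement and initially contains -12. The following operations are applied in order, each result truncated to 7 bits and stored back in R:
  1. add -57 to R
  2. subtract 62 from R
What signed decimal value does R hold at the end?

-3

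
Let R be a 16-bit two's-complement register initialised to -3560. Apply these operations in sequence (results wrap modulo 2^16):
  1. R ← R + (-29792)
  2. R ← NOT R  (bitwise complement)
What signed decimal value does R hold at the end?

Start: R = -3560 = 1111001000011000.
R = -3560 + (-29792) = -33352; wraps to 32184 = 0111110110111000
R = NOT 0111110110111000 = 1000001001000111 = -32185

-32185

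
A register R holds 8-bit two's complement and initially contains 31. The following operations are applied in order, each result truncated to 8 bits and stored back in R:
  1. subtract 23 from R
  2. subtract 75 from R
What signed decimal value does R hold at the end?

Start: R = 31 = 00011111.
R = 31 − 23 = 8 = 00001000
R = 8 − 75 = -67 = 10111101

-67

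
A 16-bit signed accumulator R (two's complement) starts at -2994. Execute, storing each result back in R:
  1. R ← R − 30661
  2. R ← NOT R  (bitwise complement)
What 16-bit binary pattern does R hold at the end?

Start: R = -2994 = 1111010001001110.
R = -2994 − 30661 = -33655; wraps to 31881 = 0111110010001001
R = NOT 0111110010001001 = 1000001101110110 = -31882

1000001101110110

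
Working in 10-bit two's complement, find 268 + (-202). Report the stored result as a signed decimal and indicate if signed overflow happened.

268 → 0100001100
-202 → 1100110110
  0100001100
+ 1100110110
= 0001000010  (discard carry-out 1)
Result 0001000010: MSB = 0 → value 66.
Addends have opposite signs, so signed overflow cannot occur.

66; no overflow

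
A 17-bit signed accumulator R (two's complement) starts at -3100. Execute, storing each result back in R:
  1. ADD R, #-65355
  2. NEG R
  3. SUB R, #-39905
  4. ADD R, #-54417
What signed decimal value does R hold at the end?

Start: R = -3100 = 11111001111100100.
R = -3100 + (-65355) = -68455; wraps to 62617 = 01111010010011001
R = −(62617) = -62617 = 10000101101100111
R = -62617 − (-39905) = -22712 = 11010011101001000
R = -22712 + (-54417) = -77129; wraps to 53943 = 01101001010110111

53943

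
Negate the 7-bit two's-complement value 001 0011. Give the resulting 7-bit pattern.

Invert: 1101100. Add 1: 1101101.

1101101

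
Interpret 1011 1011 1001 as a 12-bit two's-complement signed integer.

-1095

MSB is 1, so the value is negative.
Unsigned reading: 3001. Subtract 2^12 = 4096: 3001 − 4096 = -1095.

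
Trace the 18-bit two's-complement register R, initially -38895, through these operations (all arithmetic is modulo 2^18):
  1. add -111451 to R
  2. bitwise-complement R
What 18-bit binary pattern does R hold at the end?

Start: R = -38895 = 110110100000010001.
R = -38895 + (-111451) = -150346; wraps to 111798 = 011011010010110110
R = NOT 011011010010110110 = 100100101101001001 = -111799

100100101101001001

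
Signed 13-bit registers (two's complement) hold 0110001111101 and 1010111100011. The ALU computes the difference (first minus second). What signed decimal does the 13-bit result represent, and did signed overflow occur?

-2406; overflow

0110001111101 = 3197 (signed)
1010111100011 = -2589 (signed)
Subtract via negate-and-add: invert 1010111100011 + 1 = 0101000011101 (i.e. 2589).
  0110001111101
+ 0101000011101
= 1011010011010
Result 1011010011010: MSB = 1 → 5786 − 8192 = -2406.
Both addends (after negating the subtrahend) are non-negative but the stored result is negative: signed overflow. The true value 3197 − (-2589) = 5786 lies outside [-4096, 4095].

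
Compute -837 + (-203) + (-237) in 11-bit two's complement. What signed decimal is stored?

771

-837 + (-203) = -1040 → wraps to 1008 (01111110000)
1008 + (-237) = 771 (01100000011)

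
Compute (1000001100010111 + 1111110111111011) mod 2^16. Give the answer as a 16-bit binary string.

  1000001100010111
+ 1111110111111011
= 1000000100010010  (discard carry-out 1)

1000000100010010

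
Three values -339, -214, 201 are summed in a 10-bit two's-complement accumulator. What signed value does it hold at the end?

-339 + (-214) = -553 → wraps to 471 (0111010111)
471 + 201 = 672 → wraps to -352 (1010100000)

-352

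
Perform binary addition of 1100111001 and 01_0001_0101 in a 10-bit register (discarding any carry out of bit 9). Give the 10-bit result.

  1100111001
+ 0100010101
= 0001001110  (discard carry-out 1)

0001001110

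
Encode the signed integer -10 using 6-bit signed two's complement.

|-10| = 10 = 001010 in 6 bits.
Invert the bits: 110101. Add 1: 110110.
Check: 110110 reads as 54 − 64 = -10.

110110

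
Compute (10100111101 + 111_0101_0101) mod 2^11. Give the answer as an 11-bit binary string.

10010010010

  10100111101
+ 11101010101
= 10010010010  (discard carry-out 1)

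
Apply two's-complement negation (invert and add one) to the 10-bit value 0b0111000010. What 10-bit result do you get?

Invert: 1000111101. Add 1: 1000111110.

1000111110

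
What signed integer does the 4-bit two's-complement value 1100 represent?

MSB is 1, so the value is negative.
Invert: 0011. Add 1: 0100 = 4. So the value is −4.

-4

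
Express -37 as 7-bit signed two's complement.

1011011

|-37| = 37 = 0100101 in 7 bits.
Invert the bits: 1011010. Add 1: 1011011.
Check: 1011011 reads as 91 − 128 = -37.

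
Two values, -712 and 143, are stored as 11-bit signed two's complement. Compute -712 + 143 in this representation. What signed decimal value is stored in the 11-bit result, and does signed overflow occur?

-569; no overflow

-712 → 10100111000
143 → 00010001111
  10100111000
+ 00010001111
= 10111000111
Result 10111000111: MSB = 1 → 1479 − 2048 = -569.
Addends have opposite signs, so signed overflow cannot occur.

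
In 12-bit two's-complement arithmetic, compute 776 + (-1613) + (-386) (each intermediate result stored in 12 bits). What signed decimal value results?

-1223

776 + (-1613) = -837 (110010111011)
-837 + (-386) = -1223 (101100111001)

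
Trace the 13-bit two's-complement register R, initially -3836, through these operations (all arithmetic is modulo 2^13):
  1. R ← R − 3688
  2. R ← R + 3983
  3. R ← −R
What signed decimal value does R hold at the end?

Start: R = -3836 = 1000100000100.
R = -3836 − 3688 = -7524; wraps to 668 = 0001010011100
R = 668 + 3983 = 4651; wraps to -3541 = 1001000101011
R = −(-3541) = 3541 = 0110111010101

3541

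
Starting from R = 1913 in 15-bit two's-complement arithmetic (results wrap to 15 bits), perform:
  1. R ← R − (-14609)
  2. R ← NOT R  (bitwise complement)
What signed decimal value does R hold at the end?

Start: R = 1913 = 000011101111001.
R = 1913 − (-14609) = 16522; wraps to -16246 = 100000010001010
R = NOT 100000010001010 = 011111101110101 = 16245

16245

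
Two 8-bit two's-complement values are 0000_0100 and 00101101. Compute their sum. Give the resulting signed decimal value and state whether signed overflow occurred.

0000_0100 → 00000100 = 4 (signed)
00101101 = 45 (signed)
  00000100
+ 00101101
= 00110001
Result 00110001: MSB = 0 → value 49.
Both addends are non-negative and so is the stored result: no signed overflow.

49; no overflow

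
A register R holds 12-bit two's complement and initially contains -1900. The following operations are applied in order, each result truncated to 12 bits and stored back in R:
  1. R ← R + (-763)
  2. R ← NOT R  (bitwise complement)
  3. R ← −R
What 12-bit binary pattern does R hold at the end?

Start: R = -1900 = 100010010100.
R = -1900 + (-763) = -2663; wraps to 1433 = 010110011001
R = NOT 010110011001 = 101001100110 = -1434
R = −(-1434) = 1434 = 010110011010

010110011010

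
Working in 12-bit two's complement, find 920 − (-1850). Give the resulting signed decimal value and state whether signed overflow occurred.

-1326; overflow

920 → 001110011000
-1850 → 100011000110
Subtract via negate-and-add: invert 100011000110 + 1 = 011100111010 (i.e. 1850).
  001110011000
+ 011100111010
= 101011010010
Result 101011010010: MSB = 1 → 2770 − 4096 = -1326.
Both addends (after negating the subtrahend) are non-negative but the stored result is negative: signed overflow. The true value 920 − (-1850) = 2770 lies outside [-2048, 2047].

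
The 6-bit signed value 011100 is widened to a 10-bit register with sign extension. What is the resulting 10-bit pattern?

0000011100

MSB of 011100 is 0; replicate it into the new high bits.
0000|011100 → 0000011100 (still 28).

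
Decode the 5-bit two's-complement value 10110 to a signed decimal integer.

-10

MSB is 1, so the value is negative.
Invert: 01001. Add 1: 01010 = 10. So the value is −10.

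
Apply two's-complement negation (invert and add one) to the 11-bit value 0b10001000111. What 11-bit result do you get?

Invert: 01110111000. Add 1: 01110111001.

01110111001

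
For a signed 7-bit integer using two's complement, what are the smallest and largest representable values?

Minimum: −2^6 = -64.
Maximum: 2^6 − 1 = 63.

min = -64, max = 63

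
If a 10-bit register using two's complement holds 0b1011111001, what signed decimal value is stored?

MSB is 1, so the value is negative.
Invert: 0100000110. Add 1: 0100000111 = 263. So the value is −263.

-263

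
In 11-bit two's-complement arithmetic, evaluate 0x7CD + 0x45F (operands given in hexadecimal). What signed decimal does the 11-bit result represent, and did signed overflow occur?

-980; no overflow

0x7CD = 11111001101 = -51 (signed)
0x45F = 10001011111 = -929 (signed)
  11111001101
+ 10001011111
= 10000101100  (discard carry-out 1)
Result 10000101100: MSB = 1 → 1068 − 2048 = -980.
Both addends are negative and so is the stored result: no signed overflow.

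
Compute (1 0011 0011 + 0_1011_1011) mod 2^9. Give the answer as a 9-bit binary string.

111101110

  100110011
+ 010111011
= 111101110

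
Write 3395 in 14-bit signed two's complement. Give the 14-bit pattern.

00110101000011

3395 is non-negative, so write it directly in 14 bits: 00110101000011.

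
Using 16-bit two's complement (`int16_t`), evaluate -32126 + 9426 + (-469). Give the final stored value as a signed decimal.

-32126 + 9426 = -22700 (1010011101010100)
-22700 + (-469) = -23169 (1010010101111111)

-23169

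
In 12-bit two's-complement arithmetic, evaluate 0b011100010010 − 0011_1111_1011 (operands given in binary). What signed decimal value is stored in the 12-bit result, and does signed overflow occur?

791; no overflow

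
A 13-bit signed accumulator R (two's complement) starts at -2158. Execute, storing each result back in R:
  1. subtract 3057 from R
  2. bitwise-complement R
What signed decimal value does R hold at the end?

-2978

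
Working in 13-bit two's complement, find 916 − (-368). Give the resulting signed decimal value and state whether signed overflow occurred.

1284; no overflow

916 → 0001110010100
-368 → 1111010010000
Subtract via negate-and-add: invert 1111010010000 + 1 = 0000101110000 (i.e. 368).
  0001110010100
+ 0000101110000
= 0010100000100
Result 0010100000100: MSB = 0 → value 1284.
Both addends (after negating the subtrahend) are non-negative and so is the stored result: no signed overflow.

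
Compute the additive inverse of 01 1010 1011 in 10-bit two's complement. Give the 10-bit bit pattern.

1001010101

Invert: 1001010100. Add 1: 1001010101.
Check: 0110101011 = 427, 1001010101 = -427.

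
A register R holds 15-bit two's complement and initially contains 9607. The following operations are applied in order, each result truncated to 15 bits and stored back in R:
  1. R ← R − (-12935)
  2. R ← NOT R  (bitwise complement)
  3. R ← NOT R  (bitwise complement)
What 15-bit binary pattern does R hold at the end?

Start: R = 9607 = 010010110000111.
R = 9607 − (-12935) = 22542; wraps to -10226 = 101100000001110
R = NOT 101100000001110 = 010011111110001 = 10225
R = NOT 010011111110001 = 101100000001110 = -10226

101100000001110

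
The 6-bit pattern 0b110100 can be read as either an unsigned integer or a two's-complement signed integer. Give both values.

unsigned = 52, signed = -12

Unsigned: 110100 = 52.
Signed: MSB=1 → 52 − 64 = -12.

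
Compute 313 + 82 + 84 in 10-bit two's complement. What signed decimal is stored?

479

313 + 82 = 395 (0110001011)
395 + 84 = 479 (0111011111)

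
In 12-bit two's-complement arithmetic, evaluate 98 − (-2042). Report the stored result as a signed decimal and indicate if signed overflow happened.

-1956; overflow

98 → 000001100010
-2042 → 100000000110
Subtract via negate-and-add: invert 100000000110 + 1 = 011111111010 (i.e. 2042).
  000001100010
+ 011111111010
= 100001011100
Result 100001011100: MSB = 1 → 2140 − 4096 = -1956.
Both addends (after negating the subtrahend) are non-negative but the stored result is negative: signed overflow. The true value 98 − (-2042) = 2140 lies outside [-2048, 2047].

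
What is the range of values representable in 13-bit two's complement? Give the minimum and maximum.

min = -4096, max = 4095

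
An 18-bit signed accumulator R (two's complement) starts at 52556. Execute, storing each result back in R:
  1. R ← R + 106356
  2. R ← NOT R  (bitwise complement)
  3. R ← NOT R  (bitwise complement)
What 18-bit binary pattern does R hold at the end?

100110110011000000

Start: R = 52556 = 001100110101001100.
R = 52556 + 106356 = 158912; wraps to -103232 = 100110110011000000
R = NOT 100110110011000000 = 011001001100111111 = 103231
R = NOT 011001001100111111 = 100110110011000000 = -103232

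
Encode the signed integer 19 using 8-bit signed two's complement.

00010011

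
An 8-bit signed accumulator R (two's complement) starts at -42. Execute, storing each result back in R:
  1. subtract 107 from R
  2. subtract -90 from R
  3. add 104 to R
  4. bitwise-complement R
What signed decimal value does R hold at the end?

Start: R = -42 = 11010110.
R = -42 − 107 = -149; wraps to 107 = 01101011
R = 107 − (-90) = 197; wraps to -59 = 11000101
R = -59 + 104 = 45 = 00101101
R = NOT 00101101 = 11010010 = -46

-46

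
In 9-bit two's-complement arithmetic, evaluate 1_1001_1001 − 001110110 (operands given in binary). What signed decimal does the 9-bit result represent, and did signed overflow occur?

1_1001_1001 → 110011001 = -103 (signed)
001110110 = 118 (signed)
Subtract via negate-and-add: invert 001110110 + 1 = 110001010 (i.e. -118).
  110011001
+ 110001010
= 100100011  (discard carry-out 1)
Result 100100011: MSB = 1 → 291 − 512 = -221.
Both addends (after negating the subtrahend) are negative and so is the stored result: no signed overflow.

-221; no overflow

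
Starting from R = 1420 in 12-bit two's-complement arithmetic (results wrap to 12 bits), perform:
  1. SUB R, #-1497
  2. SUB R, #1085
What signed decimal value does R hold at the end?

Start: R = 1420 = 010110001100.
R = 1420 − (-1497) = 2917; wraps to -1179 = 101101100101
R = -1179 − 1085 = -2264; wraps to 1832 = 011100101000

1832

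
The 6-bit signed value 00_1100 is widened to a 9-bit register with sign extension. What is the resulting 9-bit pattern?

000001100

MSB of 001100 is 0; replicate it into the new high bits.
000|001100 → 000001100 (still 12).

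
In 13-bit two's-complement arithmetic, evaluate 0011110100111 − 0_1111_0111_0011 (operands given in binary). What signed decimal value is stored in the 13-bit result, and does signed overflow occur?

-1996; no overflow

0011110100111 = 1959 (signed)
0_1111_0111_0011 → 0111101110011 = 3955 (signed)
Subtract via negate-and-add: invert 0111101110011 + 1 = 1000010001101 (i.e. -3955).
  0011110100111
+ 1000010001101
= 1100000110100
Result 1100000110100: MSB = 1 → 6196 − 8192 = -1996.
Addends (after negating the subtrahend) have opposite signs, so signed overflow cannot occur.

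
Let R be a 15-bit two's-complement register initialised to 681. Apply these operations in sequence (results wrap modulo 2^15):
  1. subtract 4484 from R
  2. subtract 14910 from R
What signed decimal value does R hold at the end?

14055

Start: R = 681 = 000001010101001.
R = 681 − 4484 = -3803 = 111000100100101
R = -3803 − 14910 = -18713; wraps to 14055 = 011011011100111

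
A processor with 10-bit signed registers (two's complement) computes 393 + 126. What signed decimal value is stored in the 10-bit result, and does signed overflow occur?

-505; overflow

393 → 0110001001
126 → 0001111110
  0110001001
+ 0001111110
= 1000000111
Result 1000000111: MSB = 1 → 519 − 1024 = -505.
Both addends are non-negative but the stored result is negative: signed overflow. The true value 393 + 126 = 519 lies outside [-512, 511].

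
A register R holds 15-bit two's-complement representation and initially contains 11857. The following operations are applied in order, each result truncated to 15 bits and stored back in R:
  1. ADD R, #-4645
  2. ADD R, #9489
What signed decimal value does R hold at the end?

-16067

Start: R = 11857 = 010111001010001.
R = 11857 + (-4645) = 7212 = 001110000101100
R = 7212 + 9489 = 16701; wraps to -16067 = 100000100111101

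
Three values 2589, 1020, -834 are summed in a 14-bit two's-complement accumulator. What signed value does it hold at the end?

2775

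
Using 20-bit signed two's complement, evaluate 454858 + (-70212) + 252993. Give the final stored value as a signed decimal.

-410937

454858 + (-70212) = 384646 (01011101111010000110)
384646 + 252993 = 637639 → wraps to -410937 (10011011101011000111)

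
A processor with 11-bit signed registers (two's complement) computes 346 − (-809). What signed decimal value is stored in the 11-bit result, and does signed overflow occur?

-893; overflow

346 → 00101011010
-809 → 10011010111
Subtract via negate-and-add: invert 10011010111 + 1 = 01100101001 (i.e. 809).
  00101011010
+ 01100101001
= 10010000011
Result 10010000011: MSB = 1 → 1155 − 2048 = -893.
Both addends (after negating the subtrahend) are non-negative but the stored result is negative: signed overflow. The true value 346 − (-809) = 1155 lies outside [-1024, 1023].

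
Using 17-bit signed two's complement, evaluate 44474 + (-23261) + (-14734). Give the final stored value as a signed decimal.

6479

44474 + (-23261) = 21213 (00101001011011101)
21213 + (-14734) = 6479 (00001100101001111)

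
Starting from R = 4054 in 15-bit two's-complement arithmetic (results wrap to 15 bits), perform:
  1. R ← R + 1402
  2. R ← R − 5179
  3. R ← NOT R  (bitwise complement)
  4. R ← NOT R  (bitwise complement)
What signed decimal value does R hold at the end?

Start: R = 4054 = 000111111010110.
R = 4054 + 1402 = 5456 = 001010101010000
R = 5456 − 5179 = 277 = 000000100010101
R = NOT 000000100010101 = 111111011101010 = -278
R = NOT 111111011101010 = 000000100010101 = 277

277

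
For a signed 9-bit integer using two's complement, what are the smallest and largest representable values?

min = -256, max = 255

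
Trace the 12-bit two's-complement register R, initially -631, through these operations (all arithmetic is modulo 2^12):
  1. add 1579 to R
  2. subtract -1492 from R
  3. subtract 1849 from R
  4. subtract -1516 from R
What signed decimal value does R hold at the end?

-1989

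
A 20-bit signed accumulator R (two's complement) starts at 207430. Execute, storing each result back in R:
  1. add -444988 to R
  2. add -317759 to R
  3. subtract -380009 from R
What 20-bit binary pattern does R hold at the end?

11010101001100110100

Start: R = 207430 = 00110010101001000110.
R = 207430 + (-444988) = -237558 = 11000110000000001010
R = -237558 + (-317759) = -555317; wraps to 493259 = 01111000011011001011
R = 493259 − (-380009) = 873268; wraps to -175308 = 11010101001100110100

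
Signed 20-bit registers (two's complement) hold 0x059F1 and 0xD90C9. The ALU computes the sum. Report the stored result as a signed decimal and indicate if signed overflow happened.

0x059F1 = 00000101100111110001 = 23025 (signed)
0xD90C9 = 11011001000011001001 = -159543 (signed)
  00000101100111110001
+ 11011001000011001001
= 11011110101010111010
Result 11011110101010111010: MSB = 1 → 912058 − 1048576 = -136518.
Addends have opposite signs, so signed overflow cannot occur.

-136518; no overflow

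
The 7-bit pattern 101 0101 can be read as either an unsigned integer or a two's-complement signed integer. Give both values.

Unsigned: 1010101 = 85.
Signed: MSB=1 → 85 − 128 = -43.

unsigned = 85, signed = -43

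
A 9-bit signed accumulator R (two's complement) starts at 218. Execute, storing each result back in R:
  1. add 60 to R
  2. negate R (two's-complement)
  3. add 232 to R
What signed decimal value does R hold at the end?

Start: R = 218 = 011011010.
R = 218 + 60 = 278; wraps to -234 = 100010110
R = −(-234) = 234 = 011101010
R = 234 + 232 = 466; wraps to -46 = 111010010

-46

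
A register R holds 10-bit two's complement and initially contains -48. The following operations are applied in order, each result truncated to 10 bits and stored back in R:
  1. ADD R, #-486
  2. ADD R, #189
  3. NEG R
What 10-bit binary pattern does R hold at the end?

0101011001

Start: R = -48 = 1111010000.
R = -48 + (-486) = -534; wraps to 490 = 0111101010
R = 490 + 189 = 679; wraps to -345 = 1010100111
R = −(-345) = 345 = 0101011001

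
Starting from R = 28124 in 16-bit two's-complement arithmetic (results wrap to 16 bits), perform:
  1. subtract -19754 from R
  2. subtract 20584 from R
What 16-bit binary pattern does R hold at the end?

0110101010011110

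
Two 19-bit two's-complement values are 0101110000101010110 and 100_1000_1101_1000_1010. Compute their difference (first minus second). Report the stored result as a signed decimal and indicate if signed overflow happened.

-109620; overflow

0101110000101010110 = 188758 (signed)
100_1000_1101_1000_1010 → 1001000110110001010 = -225910 (signed)
Subtract via negate-and-add: invert 1001000110110001010 + 1 = 0110111001001110110 (i.e. 225910).
  0101110000101010110
+ 0110111001001110110
= 1100101001111001100
Result 1100101001111001100: MSB = 1 → 414668 − 524288 = -109620.
Both addends (after negating the subtrahend) are non-negative but the stored result is negative: signed overflow. The true value 188758 − (-225910) = 414668 lies outside [-262144, 262143].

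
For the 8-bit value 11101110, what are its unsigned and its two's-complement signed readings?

Unsigned: 11101110 = 238.
Signed: MSB=1 → 238 − 256 = -18.

unsigned = 238, signed = -18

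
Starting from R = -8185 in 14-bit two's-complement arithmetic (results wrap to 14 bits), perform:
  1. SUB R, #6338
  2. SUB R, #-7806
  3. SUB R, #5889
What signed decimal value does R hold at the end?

Start: R = -8185 = 10000000000111.
R = -8185 − 6338 = -14523; wraps to 1861 = 00011101000101
R = 1861 − (-7806) = 9667; wraps to -6717 = 10010111000011
R = -6717 − 5889 = -12606; wraps to 3778 = 00111011000010

3778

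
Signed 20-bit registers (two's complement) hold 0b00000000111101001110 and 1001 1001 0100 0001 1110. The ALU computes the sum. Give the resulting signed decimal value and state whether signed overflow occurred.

-416916; no overflow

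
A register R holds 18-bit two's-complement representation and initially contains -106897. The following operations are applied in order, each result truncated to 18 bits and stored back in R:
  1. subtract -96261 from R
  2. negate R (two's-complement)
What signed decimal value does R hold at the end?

Start: R = -106897 = 100101111001101111.
R = -106897 − (-96261) = -10636 = 111101011001110100
R = −(-10636) = 10636 = 000010100110001100

10636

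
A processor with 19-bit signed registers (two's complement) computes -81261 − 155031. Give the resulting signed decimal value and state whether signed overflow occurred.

-236292; no overflow

-81261 → 1101100001010010011
155031 → 0100101110110010111
Subtract via negate-and-add: invert 0100101110110010111 + 1 = 1011010001001101001 (i.e. -155031).
  1101100001010010011
+ 1011010001001101001
= 1000110010011111100  (discard carry-out 1)
Result 1000110010011111100: MSB = 1 → 287996 − 524288 = -236292.
Both addends (after negating the subtrahend) are negative and so is the stored result: no signed overflow.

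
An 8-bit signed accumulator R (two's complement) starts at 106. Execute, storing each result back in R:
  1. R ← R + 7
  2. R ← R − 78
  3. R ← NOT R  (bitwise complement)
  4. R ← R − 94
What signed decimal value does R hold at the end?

Start: R = 106 = 01101010.
R = 106 + 7 = 113 = 01110001
R = 113 − 78 = 35 = 00100011
R = NOT 00100011 = 11011100 = -36
R = -36 − 94 = -130; wraps to 126 = 01111110

126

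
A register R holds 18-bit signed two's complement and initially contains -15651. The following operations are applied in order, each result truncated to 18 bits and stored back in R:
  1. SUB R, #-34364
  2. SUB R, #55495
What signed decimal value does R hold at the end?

Start: R = -15651 = 111100001011011101.
R = -15651 − (-34364) = 18713 = 000100100100011001
R = 18713 − 55495 = -36782 = 110111000001010010

-36782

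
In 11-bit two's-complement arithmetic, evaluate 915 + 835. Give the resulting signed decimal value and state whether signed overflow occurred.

-298; overflow

915 → 01110010011
835 → 01101000011
  01110010011
+ 01101000011
= 11011010110
Result 11011010110: MSB = 1 → 1750 − 2048 = -298.
Both addends are non-negative but the stored result is negative: signed overflow. The true value 915 + 835 = 1750 lies outside [-1024, 1023].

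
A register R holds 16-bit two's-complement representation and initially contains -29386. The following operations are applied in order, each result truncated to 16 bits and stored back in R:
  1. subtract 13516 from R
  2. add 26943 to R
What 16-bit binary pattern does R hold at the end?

Start: R = -29386 = 1000110100110110.
R = -29386 − 13516 = -42902; wraps to 22634 = 0101100001101010
R = 22634 + 26943 = 49577; wraps to -15959 = 1100000110101001

1100000110101001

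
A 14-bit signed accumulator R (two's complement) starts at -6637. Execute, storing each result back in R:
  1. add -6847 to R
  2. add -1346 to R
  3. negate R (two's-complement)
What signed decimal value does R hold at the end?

-1554

Start: R = -6637 = 10011000010011.
R = -6637 + (-6847) = -13484; wraps to 2900 = 00101101010100
R = 2900 + (-1346) = 1554 = 00011000010010
R = −(1554) = -1554 = 11100111101110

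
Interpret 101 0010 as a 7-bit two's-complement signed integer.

MSB is 1, so the value is negative.
Invert: 0101101. Add 1: 0101110 = 46. So the value is −46.

-46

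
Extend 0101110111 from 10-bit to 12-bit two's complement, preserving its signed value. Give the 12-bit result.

MSB of 0101110111 is 0; replicate it into the new high bits.
00|0101110111 → 000101110111 (still 375).

000101110111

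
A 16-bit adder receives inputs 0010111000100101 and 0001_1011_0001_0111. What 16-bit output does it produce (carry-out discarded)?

  0010111000100101
+ 0001101100010111
= 0100100100111100

0100100100111100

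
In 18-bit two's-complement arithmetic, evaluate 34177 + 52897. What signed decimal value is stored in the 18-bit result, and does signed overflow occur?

34177 → 001000010110000001
52897 → 001100111010100001
  001000010110000001
+ 001100111010100001
= 010101010000100010
Result 010101010000100010: MSB = 0 → value 87074.
Both addends are non-negative and so is the stored result: no signed overflow.

87074; no overflow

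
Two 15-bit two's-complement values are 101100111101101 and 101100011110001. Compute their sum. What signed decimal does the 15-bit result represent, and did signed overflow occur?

13022; overflow

101100111101101 = -9747 (signed)
101100011110001 = -9999 (signed)
  101100111101101
+ 101100011110001
= 011001011011110  (discard carry-out 1)
Result 011001011011110: MSB = 0 → value 13022.
Both addends are negative but the stored result is non-negative: signed overflow. The true value -9747 + (-9999) = -19746 lies outside [-16384, 16383].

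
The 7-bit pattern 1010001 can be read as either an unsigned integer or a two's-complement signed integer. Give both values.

Unsigned: 1010001 = 81.
Signed: MSB=1 → 81 − 128 = -47.

unsigned = 81, signed = -47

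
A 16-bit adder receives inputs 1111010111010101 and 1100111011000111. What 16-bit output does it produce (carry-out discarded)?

  1111010111010101
+ 1100111011000111
= 1100010010011100  (discard carry-out 1)

1100010010011100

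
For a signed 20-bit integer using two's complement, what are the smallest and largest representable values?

min = -524288, max = 524287

Minimum: −2^19 = -524288.
Maximum: 2^19 − 1 = 524287.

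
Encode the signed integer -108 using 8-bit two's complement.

|-108| = 108 = 01101100 in 8 bits.
Invert the bits: 10010011. Add 1: 10010100.
Check: 10010100 reads as 148 − 256 = -108.

10010100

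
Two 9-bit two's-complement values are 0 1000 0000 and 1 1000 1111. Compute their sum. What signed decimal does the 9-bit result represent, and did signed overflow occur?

15; no overflow

0 1000 0000 → 010000000 = 128 (signed)
1 1000 1111 → 110001111 = -113 (signed)
  010000000
+ 110001111
= 000001111  (discard carry-out 1)
Result 000001111: MSB = 0 → value 15.
Addends have opposite signs, so signed overflow cannot occur.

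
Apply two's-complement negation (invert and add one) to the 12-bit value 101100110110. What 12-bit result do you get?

Invert: 010011001001. Add 1: 010011001010.
Check: 101100110110 = -1226, 010011001010 = 1226.

010011001010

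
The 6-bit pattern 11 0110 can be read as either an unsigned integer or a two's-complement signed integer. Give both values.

unsigned = 54, signed = -10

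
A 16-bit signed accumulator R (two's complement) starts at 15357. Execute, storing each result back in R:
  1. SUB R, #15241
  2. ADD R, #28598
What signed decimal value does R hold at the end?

Start: R = 15357 = 0011101111111101.
R = 15357 − 15241 = 116 = 0000000001110100
R = 116 + 28598 = 28714 = 0111000000101010

28714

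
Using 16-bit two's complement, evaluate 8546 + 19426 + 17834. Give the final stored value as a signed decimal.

8546 + 19426 = 27972 (0110110101000100)
27972 + 17834 = 45806 → wraps to -19730 (1011001011101110)

-19730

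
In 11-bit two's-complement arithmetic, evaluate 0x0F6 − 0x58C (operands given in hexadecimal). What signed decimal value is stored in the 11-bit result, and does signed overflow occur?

874; no overflow

0x0F6 = 00011110110 = 246 (signed)
0x58C = 10110001100 = -628 (signed)
Subtract via negate-and-add: invert 10110001100 + 1 = 01001110100 (i.e. 628).
  00011110110
+ 01001110100
= 01101101010
Result 01101101010: MSB = 0 → value 874.
Both addends (after negating the subtrahend) are non-negative and so is the stored result: no signed overflow.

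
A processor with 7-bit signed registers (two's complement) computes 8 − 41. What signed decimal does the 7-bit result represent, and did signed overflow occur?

-33; no overflow

8 → 0001000
41 → 0101001
Subtract via negate-and-add: invert 0101001 + 1 = 1010111 (i.e. -41).
  0001000
+ 1010111
= 1011111
Result 1011111: MSB = 1 → 95 − 128 = -33.
Addends (after negating the subtrahend) have opposite signs, so signed overflow cannot occur.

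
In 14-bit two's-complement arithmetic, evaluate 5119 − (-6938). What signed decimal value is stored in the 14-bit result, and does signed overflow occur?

-4327; overflow

5119 → 01001111111111
-6938 → 10010011100110
Subtract via negate-and-add: invert 10010011100110 + 1 = 01101100011010 (i.e. 6938).
  01001111111111
+ 01101100011010
= 10111100011001
Result 10111100011001: MSB = 1 → 12057 − 16384 = -4327.
Both addends (after negating the subtrahend) are non-negative but the stored result is negative: signed overflow. The true value 5119 − (-6938) = 12057 lies outside [-8192, 8191].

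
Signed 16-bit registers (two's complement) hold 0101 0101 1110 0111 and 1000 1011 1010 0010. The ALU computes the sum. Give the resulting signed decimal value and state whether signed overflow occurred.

-7799; no overflow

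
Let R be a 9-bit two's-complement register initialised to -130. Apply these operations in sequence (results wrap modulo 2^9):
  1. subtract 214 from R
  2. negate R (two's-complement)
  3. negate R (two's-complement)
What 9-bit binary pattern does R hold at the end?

010101000

Start: R = -130 = 101111110.
R = -130 − 214 = -344; wraps to 168 = 010101000
R = −(168) = -168 = 101011000
R = −(-168) = 168 = 010101000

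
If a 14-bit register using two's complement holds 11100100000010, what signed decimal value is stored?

MSB is 1, so the value is negative.
Invert: 00011011111101. Add 1: 00011011111110 = 1790. So the value is −1790.

-1790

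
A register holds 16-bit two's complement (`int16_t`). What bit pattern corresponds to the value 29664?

0111001111100000

29664 is non-negative, so write it directly in 16 bits: 0111001111100000.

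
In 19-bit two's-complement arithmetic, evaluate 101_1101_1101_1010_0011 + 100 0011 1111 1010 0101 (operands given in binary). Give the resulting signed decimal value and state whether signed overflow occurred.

138568; overflow

101_1101_1101_1010_0011 → 1011101110110100011 = -139869 (signed)
100 0011 1111 1010 0101 → 1000011111110100101 = -245851 (signed)
  1011101110110100011
+ 1000011111110100101
= 0100001110101001000  (discard carry-out 1)
Result 0100001110101001000: MSB = 0 → value 138568.
Both addends are negative but the stored result is non-negative: signed overflow. The true value -139869 + (-245851) = -385720 lies outside [-262144, 262143].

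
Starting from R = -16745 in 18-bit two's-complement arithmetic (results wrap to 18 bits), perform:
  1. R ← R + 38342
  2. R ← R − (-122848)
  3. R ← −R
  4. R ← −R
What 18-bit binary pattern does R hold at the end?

100011010000111101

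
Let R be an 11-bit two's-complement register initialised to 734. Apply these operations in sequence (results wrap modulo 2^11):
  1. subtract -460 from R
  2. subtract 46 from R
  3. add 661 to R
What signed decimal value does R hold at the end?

Start: R = 734 = 01011011110.
R = 734 − (-460) = 1194; wraps to -854 = 10010101010
R = -854 − 46 = -900 = 10001111100
R = -900 + 661 = -239 = 11100010001

-239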